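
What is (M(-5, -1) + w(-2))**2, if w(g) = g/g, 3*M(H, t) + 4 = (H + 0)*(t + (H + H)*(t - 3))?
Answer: 38416/9 ≈ 4268.4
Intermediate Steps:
M(H, t) = -4/3 + H*(t + 2*H*(-3 + t))/3 (M(H, t) = -4/3 + ((H + 0)*(t + (H + H)*(t - 3)))/3 = -4/3 + (H*(t + (2*H)*(-3 + t)))/3 = -4/3 + (H*(t + 2*H*(-3 + t)))/3 = -4/3 + H*(t + 2*H*(-3 + t))/3)
w(g) = 1
(M(-5, -1) + w(-2))**2 = ((-4/3 - 2*(-5)**2 + (1/3)*(-5)*(-1) + (2/3)*(-1)*(-5)**2) + 1)**2 = ((-4/3 - 2*25 + 5/3 + (2/3)*(-1)*25) + 1)**2 = ((-4/3 - 50 + 5/3 - 50/3) + 1)**2 = (-199/3 + 1)**2 = (-196/3)**2 = 38416/9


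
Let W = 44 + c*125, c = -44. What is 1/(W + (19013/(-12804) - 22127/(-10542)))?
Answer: -3213804/17532541313 ≈ -0.00018331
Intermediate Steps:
W = -5456 (W = 44 - 44*125 = 44 - 5500 = -5456)
1/(W + (19013/(-12804) - 22127/(-10542))) = 1/(-5456 + (19013/(-12804) - 22127/(-10542))) = 1/(-5456 + (19013*(-1/12804) - 22127*(-1/10542))) = 1/(-5456 + (-19013/12804 + 3161/1506)) = 1/(-5456 + 1973311/3213804) = 1/(-17532541313/3213804) = -3213804/17532541313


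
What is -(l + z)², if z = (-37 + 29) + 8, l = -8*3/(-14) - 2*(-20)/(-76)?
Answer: -24964/17689 ≈ -1.4113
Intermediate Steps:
l = 158/133 (l = -24*(-1/14) + 40*(-1/76) = 12/7 - 10/19 = 158/133 ≈ 1.1880)
z = 0 (z = -8 + 8 = 0)
-(l + z)² = -(158/133 + 0)² = -(158/133)² = -1*24964/17689 = -24964/17689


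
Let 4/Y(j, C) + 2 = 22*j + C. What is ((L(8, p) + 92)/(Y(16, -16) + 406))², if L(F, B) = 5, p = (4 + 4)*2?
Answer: 262407601/4597382416 ≈ 0.057078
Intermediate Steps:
p = 16 (p = 8*2 = 16)
Y(j, C) = 4/(-2 + C + 22*j) (Y(j, C) = 4/(-2 + (22*j + C)) = 4/(-2 + (C + 22*j)) = 4/(-2 + C + 22*j))
((L(8, p) + 92)/(Y(16, -16) + 406))² = ((5 + 92)/(4/(-2 - 16 + 22*16) + 406))² = (97/(4/(-2 - 16 + 352) + 406))² = (97/(4/334 + 406))² = (97/(4*(1/334) + 406))² = (97/(2/167 + 406))² = (97/(67804/167))² = (97*(167/67804))² = (16199/67804)² = 262407601/4597382416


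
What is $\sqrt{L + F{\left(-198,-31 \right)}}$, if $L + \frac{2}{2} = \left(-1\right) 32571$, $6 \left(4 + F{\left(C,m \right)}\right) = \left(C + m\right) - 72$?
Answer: $\frac{i \sqrt{1174542}}{6} \approx 180.63 i$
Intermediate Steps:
$F{\left(C,m \right)} = -16 + \frac{C}{6} + \frac{m}{6}$ ($F{\left(C,m \right)} = -4 + \frac{\left(C + m\right) - 72}{6} = -4 + \frac{-72 + C + m}{6} = -4 + \left(-12 + \frac{C}{6} + \frac{m}{6}\right) = -16 + \frac{C}{6} + \frac{m}{6}$)
$L = -32572$ ($L = -1 - 32571 = -32572$)
$\sqrt{L + F{\left(-198,-31 \right)}} = \sqrt{-32572 + \left(-16 + \frac{1}{6} \left(-198\right) + \frac{1}{6} \left(-31\right)\right)} = \sqrt{-32572 - \frac{325}{6}} = \sqrt{- \frac{195757}{6}} = \frac{i \sqrt{1174542}}{6}$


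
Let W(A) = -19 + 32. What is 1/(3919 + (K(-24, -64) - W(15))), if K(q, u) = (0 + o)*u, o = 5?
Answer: 1/3586 ≈ 0.00027886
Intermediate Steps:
K(q, u) = 5*u (K(q, u) = (0 + 5)*u = 5*u)
W(A) = 13
1/(3919 + (K(-24, -64) - W(15))) = 1/(3919 + (5*(-64) - 1*13)) = 1/(3919 + (-320 - 13)) = 1/(3919 - 333) = 1/3586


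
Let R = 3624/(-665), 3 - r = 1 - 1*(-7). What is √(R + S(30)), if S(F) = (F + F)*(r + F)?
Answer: 2*√165231885/665 ≈ 38.659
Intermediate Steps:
r = -5 (r = 3 - (1 - 1*(-7)) = 3 - (1 + 7) = 3 - 1*8 = 3 - 8 = -5)
S(F) = 2*F*(-5 + F) (S(F) = (F + F)*(-5 + F) = (2*F)*(-5 + F) = 2*F*(-5 + F))
R = -3624/665 (R = 3624*(-1/665) = -3624/665 ≈ -5.4496)
√(R + S(30)) = √(-3624/665 + 2*30*(-5 + 30)) = √(-3624/665 + 2*30*25) = √(-3624/665 + 1500) = √(993876/665) = 2*√165231885/665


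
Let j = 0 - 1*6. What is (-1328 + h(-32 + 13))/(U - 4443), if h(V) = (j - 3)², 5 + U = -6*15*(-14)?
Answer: 1247/3188 ≈ 0.39115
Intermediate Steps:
U = 1255 (U = -5 - 6*15*(-14) = -5 - 90*(-14) = -5 + 1260 = 1255)
j = -6 (j = 0 - 6 = -6)
h(V) = 81 (h(V) = (-6 - 3)² = (-9)² = 81)
(-1328 + h(-32 + 13))/(U - 4443) = (-1328 + 81)/(1255 - 4443) = -1247/(-3188) = -1247*(-1/3188) = 1247/3188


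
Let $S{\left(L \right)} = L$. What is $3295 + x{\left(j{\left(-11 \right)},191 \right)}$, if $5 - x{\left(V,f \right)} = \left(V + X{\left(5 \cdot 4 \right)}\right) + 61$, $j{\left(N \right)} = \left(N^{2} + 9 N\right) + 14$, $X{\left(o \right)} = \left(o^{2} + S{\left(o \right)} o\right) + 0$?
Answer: $2403$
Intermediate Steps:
$X{\left(o \right)} = 2 o^{2}$ ($X{\left(o \right)} = \left(o^{2} + o o\right) + 0 = \left(o^{2} + o^{2}\right) + 0 = 2 o^{2} + 0 = 2 o^{2}$)
$j{\left(N \right)} = 14 + N^{2} + 9 N$
$x{\left(V,f \right)} = -856 - V$ ($x{\left(V,f \right)} = 5 - \left(\left(V + 2 \left(5 \cdot 4\right)^{2}\right) + 61\right) = 5 - \left(\left(V + 2 \cdot 20^{2}\right) + 61\right) = 5 - \left(\left(V + 2 \cdot 400\right) + 61\right) = 5 - \left(\left(V + 800\right) + 61\right) = 5 - \left(\left(800 + V\right) + 61\right) = 5 - \left(861 + V\right) = -856 - V$)
$3295 + x{\left(j{\left(-11 \right)},191 \right)} = 3295 - \left(991 - 99\right) = 3295 - 892 = 2403$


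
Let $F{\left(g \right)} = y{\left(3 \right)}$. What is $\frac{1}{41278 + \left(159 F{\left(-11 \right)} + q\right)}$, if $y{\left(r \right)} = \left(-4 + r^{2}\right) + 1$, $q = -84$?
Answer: $\frac{1}{42148} \approx 2.3726 \cdot 10^{-5}$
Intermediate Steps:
$y{\left(r \right)} = -3 + r^{2}$
$F{\left(g \right)} = 6$ ($F{\left(g \right)} = -3 + 3^{2} = -3 + 9 = 6$)
$\frac{1}{41278 + \left(159 F{\left(-11 \right)} + q\right)} = \frac{1}{41278 + \left(159 \cdot 6 - 84\right)} = \frac{1}{41278 + \left(954 - 84\right)} = \frac{1}{41278 + 870} = \frac{1}{42148}$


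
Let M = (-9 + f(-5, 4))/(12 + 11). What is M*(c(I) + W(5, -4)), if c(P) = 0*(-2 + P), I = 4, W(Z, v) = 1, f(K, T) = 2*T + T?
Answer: 3/23 ≈ 0.13043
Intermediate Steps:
f(K, T) = 3*T
M = 3/23 (M = (-9 + 3*4)/(12 + 11) = (-9 + 12)/23 = 3*(1/23) = 3/23 ≈ 0.13043)
c(P) = 0
M*(c(I) + W(5, -4)) = 3*(0 + 1)/23 = (3/23)*1 = 3/23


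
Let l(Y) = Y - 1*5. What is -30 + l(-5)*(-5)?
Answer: 20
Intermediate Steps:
l(Y) = -5 + Y (l(Y) = Y - 5 = -5 + Y)
-30 + l(-5)*(-5) = -30 + (-5 - 5)*(-5) = -30 - 10*(-5) = -30 + 50 = 20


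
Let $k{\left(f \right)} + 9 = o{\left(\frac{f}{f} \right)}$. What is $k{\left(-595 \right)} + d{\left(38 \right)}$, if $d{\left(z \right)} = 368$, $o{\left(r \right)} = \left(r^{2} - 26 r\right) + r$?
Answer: $335$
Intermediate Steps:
$o{\left(r \right)} = r^{2} - 25 r$
$k{\left(f \right)} = -33$ ($k{\left(f \right)} = -9 + \frac{f}{f} \left(-25 + \frac{f}{f}\right) = -9 + 1 \left(-25 + 1\right) = -9 + 1 \left(-24\right) = -9 - 24 = -33$)
$k{\left(-595 \right)} + d{\left(38 \right)} = -33 + 368 = 335$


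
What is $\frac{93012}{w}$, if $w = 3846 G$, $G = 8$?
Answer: $\frac{7751}{2564} \approx 3.023$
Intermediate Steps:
$w = 30768$ ($w = 3846 \cdot 8 = 30768$)
$\frac{93012}{w} = \frac{93012}{30768} = 93012 \cdot \frac{1}{30768} = \frac{7751}{2564}$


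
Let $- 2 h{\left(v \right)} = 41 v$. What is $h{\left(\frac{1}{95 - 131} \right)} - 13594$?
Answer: $- \frac{978727}{72} \approx -13593.0$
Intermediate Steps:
$h{\left(v \right)} = - \frac{41 v}{2}$
$h{\left(\frac{1}{95 - 131} \right)} - 13594 = - \frac{41}{2 \left(95 - 131\right)} - 13594 = - \frac{41}{2 \left(-36\right)} - 13594 = \left(- \frac{41}{2}\right) \left(- \frac{1}{36}\right) - 13594 = \frac{41}{72} - 13594 = - \frac{978727}{72}$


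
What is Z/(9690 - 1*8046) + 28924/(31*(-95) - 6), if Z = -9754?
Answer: -38167555/2425722 ≈ -15.735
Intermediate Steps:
Z/(9690 - 1*8046) + 28924/(31*(-95) - 6) = -9754/(9690 - 1*8046) + 28924/(31*(-95) - 6) = -9754/(9690 - 8046) + 28924/(-2945 - 6) = -9754/1644 + 28924/(-2951) = -9754*1/1644 + 28924*(-1/2951) = -4877/822 - 28924/2951 = -38167555/2425722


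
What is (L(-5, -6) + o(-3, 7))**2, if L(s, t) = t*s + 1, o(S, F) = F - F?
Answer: 961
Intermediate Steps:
o(S, F) = 0
L(s, t) = 1 + s*t (L(s, t) = s*t + 1 = 1 + s*t)
(L(-5, -6) + o(-3, 7))**2 = ((1 - 5*(-6)) + 0)**2 = ((1 + 30) + 0)**2 = (31 + 0)**2 = 31**2 = 961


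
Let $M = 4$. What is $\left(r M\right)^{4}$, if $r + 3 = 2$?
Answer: $256$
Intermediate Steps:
$r = -1$ ($r = -3 + 2 = -1$)
$\left(r M\right)^{4} = \left(\left(-1\right) 4\right)^{4} = \left(-4\right)^{4} = 256$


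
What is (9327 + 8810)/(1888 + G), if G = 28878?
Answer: 18137/30766 ≈ 0.58951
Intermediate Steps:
(9327 + 8810)/(1888 + G) = (9327 + 8810)/(1888 + 28878) = 18137/30766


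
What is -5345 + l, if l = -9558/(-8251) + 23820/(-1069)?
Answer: -47330926373/8820319 ≈ -5366.1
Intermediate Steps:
l = -186321318/8820319 (l = -9558*(-1/8251) + 23820*(-1/1069) = 9558/8251 - 23820/1069 = -186321318/8820319 ≈ -21.124)
-5345 + l = -5345 - 186321318/8820319 = -47330926373/8820319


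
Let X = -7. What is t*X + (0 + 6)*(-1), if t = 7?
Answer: -55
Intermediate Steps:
t*X + (0 + 6)*(-1) = 7*(-7) + (0 + 6)*(-1) = -49 + 6*(-1) = -49 - 6 = -55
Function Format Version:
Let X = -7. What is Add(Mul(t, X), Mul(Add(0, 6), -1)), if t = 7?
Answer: -55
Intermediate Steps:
Add(Mul(t, X), Mul(Add(0, 6), -1)) = Add(Mul(7, -7), Mul(Add(0, 6), -1)) = Add(-49, Mul(6, -1)) = Add(-49, -6) = -55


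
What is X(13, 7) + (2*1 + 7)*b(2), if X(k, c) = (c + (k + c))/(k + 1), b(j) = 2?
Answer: 279/14 ≈ 19.929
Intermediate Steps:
X(k, c) = (k + 2*c)/(1 + k) (X(k, c) = (c + (c + k))/(1 + k) = (k + 2*c)/(1 + k))
X(13, 7) + (2*1 + 7)*b(2) = (13 + 2*7)/(1 + 13) + (2*1 + 7)*2 = (13 + 14)/14 + (2 + 7)*2 = (1/14)*27 + 9*2 = 27/14 + 18 = 279/14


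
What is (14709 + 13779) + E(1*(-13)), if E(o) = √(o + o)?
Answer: 28488 + I*√26 ≈ 28488.0 + 5.099*I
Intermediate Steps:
E(o) = √2*√o (E(o) = √(2*o) = √2*√o)
(14709 + 13779) + E(1*(-13)) = (14709 + 13779) + √2*√(1*(-13)) = 28488 + √2*√(-13) = 28488 + √2*(I*√13) = 28488 + I*√26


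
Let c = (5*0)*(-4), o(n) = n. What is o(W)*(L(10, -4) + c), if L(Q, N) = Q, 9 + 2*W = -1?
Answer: -50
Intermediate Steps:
W = -5 (W = -9/2 + (1/2)*(-1) = -9/2 - 1/2 = -5)
c = 0 (c = 0*(-4) = 0)
o(W)*(L(10, -4) + c) = -5*(10 + 0) = -5*10 = -50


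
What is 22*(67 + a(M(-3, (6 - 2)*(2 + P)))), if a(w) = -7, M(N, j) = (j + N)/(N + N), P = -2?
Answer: 1320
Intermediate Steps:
M(N, j) = (N + j)/(2*N) (M(N, j) = (N + j)/((2*N)) = (N + j)*(1/(2*N)) = (N + j)/(2*N))
22*(67 + a(M(-3, (6 - 2)*(2 + P)))) = 22*(67 - 7) = 22*60 = 1320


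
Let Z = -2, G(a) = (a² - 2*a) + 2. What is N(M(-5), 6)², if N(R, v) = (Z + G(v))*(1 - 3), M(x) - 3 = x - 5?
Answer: 2304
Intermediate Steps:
G(a) = 2 + a² - 2*a
M(x) = -2 + x (M(x) = 3 + (x - 5) = 3 + (-5 + x) = -2 + x)
N(R, v) = -2*v² + 4*v (N(R, v) = (-2 + (2 + v² - 2*v))*(1 - 3) = (v² - 2*v)*(-2) = -2*v² + 4*v)
N(M(-5), 6)² = (2*6*(2 - 1*6))² = (2*6*(2 - 6))² = (2*6*(-4))² = (-48)² = 2304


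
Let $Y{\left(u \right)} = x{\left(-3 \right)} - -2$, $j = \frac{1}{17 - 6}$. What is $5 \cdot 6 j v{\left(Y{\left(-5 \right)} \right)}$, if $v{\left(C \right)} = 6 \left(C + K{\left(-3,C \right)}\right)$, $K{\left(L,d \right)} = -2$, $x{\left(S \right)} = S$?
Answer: $- \frac{540}{11} \approx -49.091$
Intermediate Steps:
$j = \frac{1}{11} \approx 0.090909$
$Y{\left(u \right)} = -1$ ($Y{\left(u \right)} = -3 - -2 = -3 + 2 = -1$)
$v{\left(C \right)} = -12 + 6 C$ ($v{\left(C \right)} = 6 \left(C - 2\right) = 6 \left(-2 + C\right) = -12 + 6 C$)
$5 \cdot 6 j v{\left(Y{\left(-5 \right)} \right)} = 5 \cdot 6 \cdot \frac{1}{11} \left(-12 + 6 \left(-1\right)\right) = 30 \cdot \frac{1}{11} \left(-12 - 6\right) = \frac{30}{11} \left(-18\right) = - \frac{540}{11}$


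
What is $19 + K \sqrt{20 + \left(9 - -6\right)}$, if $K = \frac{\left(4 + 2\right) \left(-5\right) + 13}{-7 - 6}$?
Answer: $19 + \frac{17 \sqrt{35}}{13} \approx 26.736$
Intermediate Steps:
$K = \frac{17}{13}$ ($K = \frac{6 \left(-5\right) + 13}{-13} = \left(-30 + 13\right) \left(- \frac{1}{13}\right) = \left(-17\right) \left(- \frac{1}{13}\right) = \frac{17}{13} \approx 1.3077$)
$19 + K \sqrt{20 + \left(9 - -6\right)} = 19 + \frac{17 \sqrt{20 + \left(9 - -6\right)}}{13} = 19 + \frac{17 \sqrt{20 + \left(9 + 6\right)}}{13} = 19 + \frac{17 \sqrt{20 + 15}}{13} = 19 + \frac{17 \sqrt{35}}{13}$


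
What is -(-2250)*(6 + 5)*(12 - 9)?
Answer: 74250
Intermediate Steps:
-(-2250)*(6 + 5)*(12 - 9) = -(-2250)*11*3 = -(-2250)*33 = -45*(-1650) = 74250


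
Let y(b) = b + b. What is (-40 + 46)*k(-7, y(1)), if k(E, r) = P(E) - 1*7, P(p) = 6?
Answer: -6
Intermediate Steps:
y(b) = 2*b
k(E, r) = -1 (k(E, r) = 6 - 1*7 = 6 - 7 = -1)
(-40 + 46)*k(-7, y(1)) = (-40 + 46)*(-1) = 6*(-1) = -6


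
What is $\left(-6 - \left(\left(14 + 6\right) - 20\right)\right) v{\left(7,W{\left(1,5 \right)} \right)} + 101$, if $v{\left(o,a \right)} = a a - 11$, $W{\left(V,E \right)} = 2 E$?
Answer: $-433$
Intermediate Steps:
$v{\left(o,a \right)} = -11 + a^{2}$ ($v{\left(o,a \right)} = a^{2} - 11 = -11 + a^{2}$)
$\left(-6 - \left(\left(14 + 6\right) - 20\right)\right) v{\left(7,W{\left(1,5 \right)} \right)} + 101 = \left(-6 - \left(\left(14 + 6\right) - 20\right)\right) \left(-11 + \left(2 \cdot 5\right)^{2}\right) + 101 = \left(-6 - \left(20 - 20\right)\right) \left(-11 + 10^{2}\right) + 101 = \left(-6 - 0\right) \left(-11 + 100\right) + 101 = \left(-6 + 0\right) 89 + 101 = \left(-6\right) 89 + 101 = -534 + 101 = -433$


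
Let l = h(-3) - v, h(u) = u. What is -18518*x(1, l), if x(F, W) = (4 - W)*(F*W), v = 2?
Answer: 833310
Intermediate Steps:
l = -5 (l = -3 - 1*2 = -3 - 2 = -5)
x(F, W) = F*W*(4 - W)
-18518*x(1, l) = -18518*(-5)*(4 - 1*(-5)) = -18518*(-5)*(4 + 5) = -18518*(-5)*9 = -18518*(-45) = 833310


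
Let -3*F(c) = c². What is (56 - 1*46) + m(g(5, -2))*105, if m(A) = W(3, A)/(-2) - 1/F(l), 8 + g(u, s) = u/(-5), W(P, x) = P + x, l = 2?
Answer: 1615/4 ≈ 403.75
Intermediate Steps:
F(c) = -c²/3
g(u, s) = -8 - u/5 (g(u, s) = -8 + u/(-5) = -8 + u*(-⅕) = -8 - u/5)
m(A) = -¾ - A/2 (m(A) = (3 + A)/(-2) - 1/((-⅓*2²)) = (3 + A)*(-½) - 1/((-⅓*4)) = (-3/2 - A/2) - 1/(-4/3) = (-3/2 - A/2) - 1*(-¾) = (-3/2 - A/2) + ¾ = -¾ - A/2)
(56 - 1*46) + m(g(5, -2))*105 = (56 - 1*46) + (-¾ - (-8 - ⅕*5)/2)*105 = (56 - 46) + (-¾ - (-8 - 1)/2)*105 = 10 + (-¾ - ½*(-9))*105 = 10 + (-¾ + 9/2)*105 = 10 + (15/4)*105 = 10 + 1575/4 = 1615/4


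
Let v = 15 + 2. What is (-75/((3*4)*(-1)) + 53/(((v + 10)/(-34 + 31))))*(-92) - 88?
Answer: -1091/9 ≈ -121.22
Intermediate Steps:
v = 17
(-75/((3*4)*(-1)) + 53/(((v + 10)/(-34 + 31))))*(-92) - 88 = (-75/((3*4)*(-1)) + 53/(((17 + 10)/(-34 + 31))))*(-92) - 88 = (-75/(12*(-1)) + 53/((27/(-3))))*(-92) - 88 = (-75/(-12) + 53/((27*(-⅓))))*(-92) - 88 = (-75*(-1/12) + 53/(-9))*(-92) - 88 = (25/4 + 53*(-⅑))*(-92) - 88 = (25/4 - 53/9)*(-92) - 88 = (13/36)*(-92) - 88 = -299/9 - 88 = -1091/9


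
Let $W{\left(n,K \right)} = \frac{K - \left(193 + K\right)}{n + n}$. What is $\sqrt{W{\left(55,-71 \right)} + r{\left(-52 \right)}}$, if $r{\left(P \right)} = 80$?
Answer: $\frac{\sqrt{946770}}{110} \approx 8.8456$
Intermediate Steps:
$W{\left(n,K \right)} = - \frac{193}{2 n}$
$\sqrt{W{\left(55,-71 \right)} + r{\left(-52 \right)}} = \sqrt{- \frac{193}{2 \cdot 55} + 80} = \sqrt{\left(- \frac{193}{2}\right) \frac{1}{55} + 80} = \sqrt{- \frac{193}{110} + 80} = \sqrt{\frac{8607}{110}} = \frac{\sqrt{946770}}{110}$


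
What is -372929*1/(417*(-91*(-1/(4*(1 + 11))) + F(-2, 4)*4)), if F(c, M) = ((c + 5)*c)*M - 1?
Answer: 350992/38503 ≈ 9.1160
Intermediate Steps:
F(c, M) = -1 + M*c*(5 + c) (F(c, M) = ((5 + c)*c)*M - 1 = (c*(5 + c))*M - 1 = M*c*(5 + c) - 1 = -1 + M*c*(5 + c))
-372929*1/(417*(-91*(-1/(4*(1 + 11))) + F(-2, 4)*4)) = -372929*1/(417*(-91*(-1/(4*(1 + 11))) + (-1 + 4*(-2)² + 5*4*(-2))*4)) = -372929*1/(417*(-91/((-4*12)) + (-1 + 4*4 - 40)*4)) = -372929*1/(417*(-91/(-48) + (-1 + 16 - 40)*4)) = -372929*1/(417*(-91*(-1/48) - 25*4)) = -372929*1/(417*(91/48 - 100)) = -372929/(417*(-4709/48)) = -372929/(-654551/16) = -372929*(-16/654551) = 350992/38503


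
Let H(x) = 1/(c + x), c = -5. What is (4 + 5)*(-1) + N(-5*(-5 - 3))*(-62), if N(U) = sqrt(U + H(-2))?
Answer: -9 - 186*sqrt(217)/7 ≈ -400.42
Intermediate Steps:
H(x) = 1/(-5 + x)
N(U) = sqrt(-1/7 + U) (N(U) = sqrt(U + 1/(-5 - 2)) = sqrt(U + 1/(-7)) = sqrt(U - 1/7) = sqrt(-1/7 + U))
(4 + 5)*(-1) + N(-5*(-5 - 3))*(-62) = (4 + 5)*(-1) + (sqrt(-7 + 49*(-5*(-5 - 3)))/7)*(-62) = 9*(-1) + (sqrt(-7 + 49*(-5*(-8)))/7)*(-62) = -9 + (sqrt(-7 + 49*40)/7)*(-62) = -9 + (sqrt(-7 + 1960)/7)*(-62) = -9 + (sqrt(1953)/7)*(-62) = -9 + ((3*sqrt(217))/7)*(-62) = -9 + (3*sqrt(217)/7)*(-62) = -9 - 186*sqrt(217)/7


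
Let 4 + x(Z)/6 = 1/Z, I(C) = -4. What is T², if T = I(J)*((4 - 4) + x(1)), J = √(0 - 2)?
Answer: 5184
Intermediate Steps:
J = I*√2 (J = √(-2) = I*√2 ≈ 1.4142*I)
x(Z) = -24 + 6/Z
T = 72 (T = -4*((4 - 4) + (-24 + 6/1)) = -4*(0 + (-24 + 6*1)) = -4*(0 + (-24 + 6)) = -4*(0 - 18) = -4*(-18) = 72)
T² = 72² = 5184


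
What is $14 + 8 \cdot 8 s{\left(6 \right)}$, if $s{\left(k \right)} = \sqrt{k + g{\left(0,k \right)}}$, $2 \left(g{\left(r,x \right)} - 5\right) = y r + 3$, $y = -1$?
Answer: $14 + 160 \sqrt{2} \approx 240.27$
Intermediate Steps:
$g{\left(r,x \right)} = \frac{13}{2} - \frac{r}{2}$ ($g{\left(r,x \right)} = 5 + \frac{- r + 3}{2} = 5 + \frac{3 - r}{2} = 5 - \left(- \frac{3}{2} + \frac{r}{2}\right) = \frac{13}{2} - \frac{r}{2}$)
$s{\left(k \right)} = \sqrt{\frac{13}{2} + k}$ ($s{\left(k \right)} = \sqrt{k + \left(\frac{13}{2} - 0\right)} = \sqrt{k + \left(\frac{13}{2} + 0\right)} = \sqrt{k + \frac{13}{2}} = \sqrt{\frac{13}{2} + k}$)
$14 + 8 \cdot 8 s{\left(6 \right)} = 14 + 8 \cdot 8 \frac{\sqrt{26 + 4 \cdot 6}}{2} = 14 + 64 \frac{\sqrt{26 + 24}}{2} = 14 + 64 \frac{\sqrt{50}}{2} = 14 + 64 \frac{5 \sqrt{2}}{2} = 14 + 160 \sqrt{2}$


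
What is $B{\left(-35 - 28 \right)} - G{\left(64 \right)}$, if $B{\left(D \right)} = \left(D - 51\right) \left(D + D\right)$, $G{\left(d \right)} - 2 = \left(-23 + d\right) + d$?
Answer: $14257$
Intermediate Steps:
$G{\left(d \right)} = -21 + 2 d$ ($G{\left(d \right)} = 2 + \left(\left(-23 + d\right) + d\right) = 2 + \left(-23 + 2 d\right) = -21 + 2 d$)
$B{\left(D \right)} = 2 D \left(-51 + D\right)$ ($B{\left(D \right)} = \left(-51 + D\right) 2 D = 2 D \left(-51 + D\right)$)
$B{\left(-35 - 28 \right)} - G{\left(64 \right)} = 2 \left(-35 - 28\right) \left(-51 - 63\right) - \left(-21 + 2 \cdot 64\right) = 2 \left(-63\right) \left(-51 - 63\right) - \left(-21 + 128\right) = 2 \left(-63\right) \left(-114\right) - 107 = 14364 - 107 = 14257$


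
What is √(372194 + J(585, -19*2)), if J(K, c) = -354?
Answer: 8*√5810 ≈ 609.79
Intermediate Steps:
√(372194 + J(585, -19*2)) = √(372194 - 354) = √371840 = 8*√5810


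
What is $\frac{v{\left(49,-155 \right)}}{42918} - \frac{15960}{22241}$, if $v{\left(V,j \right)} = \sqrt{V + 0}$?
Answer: $- \frac{29774591}{41501706} \approx -0.71743$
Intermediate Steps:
$v{\left(V,j \right)} = \sqrt{V}$
$\frac{v{\left(49,-155 \right)}}{42918} - \frac{15960}{22241} = \frac{\sqrt{49}}{42918} - \frac{15960}{22241} = 7 \cdot \frac{1}{42918} - \frac{15960}{22241} = \frac{7}{42918} - \frac{15960}{22241} = - \frac{29774591}{41501706}$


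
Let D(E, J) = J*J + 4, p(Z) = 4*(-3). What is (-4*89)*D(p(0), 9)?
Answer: -30260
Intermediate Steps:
p(Z) = -12
D(E, J) = 4 + J**2 (D(E, J) = J**2 + 4 = 4 + J**2)
(-4*89)*D(p(0), 9) = (-4*89)*(4 + 9**2) = -356*(4 + 81) = -356*85 = -30260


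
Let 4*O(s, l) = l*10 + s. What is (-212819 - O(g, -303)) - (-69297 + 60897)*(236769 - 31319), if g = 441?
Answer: 6902271313/4 ≈ 1.7256e+9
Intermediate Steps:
O(s, l) = s/4 + 5*l/2 (O(s, l) = (l*10 + s)/4 = (10*l + s)/4 = (s + 10*l)/4 = s/4 + 5*l/2)
(-212819 - O(g, -303)) - (-69297 + 60897)*(236769 - 31319) = (-212819 - ((¼)*441 + (5/2)*(-303))) - (-69297 + 60897)*(236769 - 31319) = (-212819 - (441/4 - 1515/2)) - (-8400)*205450 = (-212819 - 1*(-2589/4)) - 1*(-1725780000) = (-212819 + 2589/4) + 1725780000 = -848687/4 + 1725780000 = 6902271313/4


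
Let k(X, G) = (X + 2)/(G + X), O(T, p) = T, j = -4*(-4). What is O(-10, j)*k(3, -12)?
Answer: 50/9 ≈ 5.5556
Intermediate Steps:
j = 16
k(X, G) = (2 + X)/(G + X)
O(-10, j)*k(3, -12) = -10*(2 + 3)/(-12 + 3) = -10*5/(-9) = -(-10)*5/9 = -10*(-5/9) = 50/9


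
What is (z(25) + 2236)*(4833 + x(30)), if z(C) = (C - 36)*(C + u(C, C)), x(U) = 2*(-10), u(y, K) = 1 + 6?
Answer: 9067692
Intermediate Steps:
u(y, K) = 7
x(U) = -20
z(C) = (-36 + C)*(7 + C) (z(C) = (C - 36)*(C + 7) = (-36 + C)*(7 + C))
(z(25) + 2236)*(4833 + x(30)) = ((-252 + 25**2 - 29*25) + 2236)*(4833 - 20) = ((-252 + 625 - 725) + 2236)*4813 = (-352 + 2236)*4813 = 1884*4813 = 9067692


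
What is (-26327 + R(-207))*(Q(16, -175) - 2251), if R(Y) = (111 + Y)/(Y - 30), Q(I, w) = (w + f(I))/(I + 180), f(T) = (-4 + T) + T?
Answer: 18732767607/316 ≈ 5.9281e+7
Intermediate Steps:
f(T) = -4 + 2*T
Q(I, w) = (-4 + w + 2*I)/(180 + I) (Q(I, w) = (w + (-4 + 2*I))/(I + 180) = (-4 + w + 2*I)/(180 + I))
R(Y) = (111 + Y)/(-30 + Y)
(-26327 + R(-207))*(Q(16, -175) - 2251) = (-26327 + (111 - 207)/(-30 - 207))*((-4 - 175 + 2*16)/(180 + 16) - 2251) = (-26327 - 96/(-237))*((-4 - 175 + 32)/196 - 2251) = (-26327 - 1/237*(-96))*((1/196)*(-147) - 2251) = (-26327 + 32/79)*(-¾ - 2251) = -2079801/79*(-9007/4) = 18732767607/316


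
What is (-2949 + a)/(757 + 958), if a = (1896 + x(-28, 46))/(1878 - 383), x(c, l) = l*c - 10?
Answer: -14743/8575 ≈ -1.7193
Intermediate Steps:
x(c, l) = -10 + c*l (x(c, l) = c*l - 10 = -10 + c*l)
a = ⅖ (a = (1896 + (-10 - 28*46))/(1878 - 383) = (1896 + (-10 - 1288))/1495 = (1896 - 1298)*(1/1495) = 598*(1/1495) = ⅖ ≈ 0.40000)
(-2949 + a)/(757 + 958) = (-2949 + ⅖)/(757 + 958) = -14743/5/1715 = -14743/5*1/1715 = -14743/8575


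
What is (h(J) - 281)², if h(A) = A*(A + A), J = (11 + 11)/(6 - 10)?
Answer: 194481/4 ≈ 48620.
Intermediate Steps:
J = -11/2 (J = 22/(-4) = 22*(-¼) = -11/2 ≈ -5.5000)
h(A) = 2*A² (h(A) = A*(2*A) = 2*A²)
(h(J) - 281)² = (2*(-11/2)² - 281)² = (2*(121/4) - 281)² = (121/2 - 281)² = (-441/2)² = 194481/4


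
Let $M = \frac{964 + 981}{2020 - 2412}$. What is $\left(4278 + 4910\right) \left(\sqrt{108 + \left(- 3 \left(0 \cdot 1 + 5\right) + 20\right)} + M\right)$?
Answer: $- \frac{4467665}{98} + 9188 \sqrt{113} \approx 52081.0$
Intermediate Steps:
$M = - \frac{1945}{392}$ ($M = \frac{1945}{-392} = 1945 \left(- \frac{1}{392}\right) = - \frac{1945}{392} \approx -4.9617$)
$\left(4278 + 4910\right) \left(\sqrt{108 + \left(- 3 \left(0 \cdot 1 + 5\right) + 20\right)} + M\right) = \left(4278 + 4910\right) \left(\sqrt{108 + \left(- 3 \left(0 \cdot 1 + 5\right) + 20\right)} - \frac{1945}{392}\right) = 9188 \left(\sqrt{108 + \left(- 3 \left(0 + 5\right) + 20\right)} - \frac{1945}{392}\right) = 9188 \left(\sqrt{108 + \left(\left(-3\right) 5 + 20\right)} - \frac{1945}{392}\right) = 9188 \left(\sqrt{108 + \left(-15 + 20\right)} - \frac{1945}{392}\right) = 9188 \left(\sqrt{108 + 5} - \frac{1945}{392}\right) = 9188 \left(\sqrt{113} - \frac{1945}{392}\right) = 9188 \left(- \frac{1945}{392} + \sqrt{113}\right) = - \frac{4467665}{98} + 9188 \sqrt{113}$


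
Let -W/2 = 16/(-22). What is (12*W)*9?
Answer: 1728/11 ≈ 157.09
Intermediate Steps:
W = 16/11 (W = -32/(-22) = -32*(-1)/22 = -2*(-8/11) = 16/11 ≈ 1.4545)
(12*W)*9 = (12*(16/11))*9 = (192/11)*9 = 1728/11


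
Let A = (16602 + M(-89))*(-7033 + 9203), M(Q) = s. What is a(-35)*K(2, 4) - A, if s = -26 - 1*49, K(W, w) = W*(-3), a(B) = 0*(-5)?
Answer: -35863590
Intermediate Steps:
a(B) = 0
K(W, w) = -3*W
s = -75 (s = -26 - 49 = -75)
M(Q) = -75
A = 35863590 (A = (16602 - 75)*(-7033 + 9203) = 16527*2170 = 35863590)
a(-35)*K(2, 4) - A = 0*(-3*2) - 1*35863590 = 0*(-6) - 35863590 = 0 - 35863590 = -35863590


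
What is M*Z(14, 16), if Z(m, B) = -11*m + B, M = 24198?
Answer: -3339324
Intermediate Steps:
Z(m, B) = B - 11*m
M*Z(14, 16) = 24198*(16 - 11*14) = 24198*(16 - 154) = 24198*(-138) = -3339324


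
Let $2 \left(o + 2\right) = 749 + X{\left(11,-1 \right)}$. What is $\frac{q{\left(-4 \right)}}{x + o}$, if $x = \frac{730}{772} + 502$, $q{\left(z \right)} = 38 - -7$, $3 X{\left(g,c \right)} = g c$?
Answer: $\frac{52110}{1011643} \approx 0.05151$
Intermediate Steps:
$X{\left(g,c \right)} = \frac{c g}{3}$ ($X{\left(g,c \right)} = \frac{g c}{3} = \frac{c g}{3}$)
$q{\left(z \right)} = 45$ ($q{\left(z \right)} = 38 + 7 = 45$)
$x = \frac{194137}{386}$ ($x = 730 \cdot \frac{1}{772} + 502 = \frac{365}{386} + 502 = \frac{194137}{386} \approx 502.95$)
$o = \frac{1112}{3}$ ($o = -2 + \frac{749 + \frac{1}{3} \left(-1\right) 11}{2} = -2 + \frac{749 - \frac{11}{3}}{2} = -2 + \frac{1}{2} \cdot \frac{2236}{3} = -2 + \frac{1118}{3} = \frac{1112}{3} \approx 370.67$)
$\frac{q{\left(-4 \right)}}{x + o} = \frac{45}{\frac{194137}{386} + \frac{1112}{3}} = \frac{45}{\frac{1011643}{1158}} = 45 \cdot \frac{1158}{1011643} = \frac{52110}{1011643}$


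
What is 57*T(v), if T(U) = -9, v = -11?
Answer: -513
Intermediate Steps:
57*T(v) = 57*(-9) = -513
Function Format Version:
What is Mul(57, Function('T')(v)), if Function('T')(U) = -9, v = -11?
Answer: -513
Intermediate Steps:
Mul(57, Function('T')(v)) = Mul(57, -9) = -513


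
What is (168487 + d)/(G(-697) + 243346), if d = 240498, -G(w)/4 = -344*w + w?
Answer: -408985/712938 ≈ -0.57366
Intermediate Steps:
G(w) = 1372*w (G(w) = -4*(-344*w + w) = -(-1372)*w = 1372*w)
(168487 + d)/(G(-697) + 243346) = (168487 + 240498)/(1372*(-697) + 243346) = 408985/(-956284 + 243346) = 408985/(-712938) = 408985*(-1/712938) = -408985/712938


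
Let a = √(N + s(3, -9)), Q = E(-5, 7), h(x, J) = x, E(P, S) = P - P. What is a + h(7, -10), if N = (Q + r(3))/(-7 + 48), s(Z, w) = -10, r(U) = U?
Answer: 7 + I*√16687/41 ≈ 7.0 + 3.1507*I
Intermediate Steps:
E(P, S) = 0
Q = 0
N = 3/41 (N = (0 + 3)/(-7 + 48) = 3/41 ≈ 0.073171)
a = I*√16687/41 (a = √(3/41 - 10) = √(-407/41) = I*√16687/41 ≈ 3.1507*I)
a + h(7, -10) = I*√16687/41 + 7 = 7 + I*√16687/41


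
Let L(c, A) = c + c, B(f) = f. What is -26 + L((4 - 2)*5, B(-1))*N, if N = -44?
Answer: -906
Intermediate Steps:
L(c, A) = 2*c
-26 + L((4 - 2)*5, B(-1))*N = -26 + (2*((4 - 2)*5))*(-44) = -26 + (2*(2*5))*(-44) = -26 + (2*10)*(-44) = -26 + 20*(-44) = -26 - 880 = -906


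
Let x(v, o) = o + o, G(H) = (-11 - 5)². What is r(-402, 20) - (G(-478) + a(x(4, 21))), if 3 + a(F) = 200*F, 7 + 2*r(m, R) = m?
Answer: -17715/2 ≈ -8857.5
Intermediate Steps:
r(m, R) = -7/2 + m/2
G(H) = 256 (G(H) = (-16)² = 256)
x(v, o) = 2*o
a(F) = -3 + 200*F
r(-402, 20) - (G(-478) + a(x(4, 21))) = (-7/2 + (½)*(-402)) - (256 + (-3 + 200*(2*21))) = (-7/2 - 201) - (256 + (-3 + 200*42)) = -409/2 - (256 + (-3 + 8400)) = -409/2 - (256 + 8397) = -409/2 - 1*8653 = -409/2 - 8653 = -17715/2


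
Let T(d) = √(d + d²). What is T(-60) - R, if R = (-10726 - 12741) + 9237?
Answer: 14230 + 2*√885 ≈ 14290.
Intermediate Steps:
R = -14230 (R = -23467 + 9237 = -14230)
T(-60) - R = √(-60*(1 - 60)) - 1*(-14230) = √(-60*(-59)) + 14230 = √3540 + 14230 = 2*√885 + 14230 = 14230 + 2*√885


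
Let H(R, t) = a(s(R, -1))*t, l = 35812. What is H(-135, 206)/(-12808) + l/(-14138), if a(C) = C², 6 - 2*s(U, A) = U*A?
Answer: -12575108683/181079504 ≈ -69.445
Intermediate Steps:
s(U, A) = 3 - A*U/2 (s(U, A) = 3 - U*A/2 = 3 - A*U/2)
H(R, t) = t*(3 + R/2)² (H(R, t) = (3 - ½*(-1)*R)²*t = (3 + R/2)²*t = t*(3 + R/2)²)
H(-135, 206)/(-12808) + l/(-14138) = ((¼)*206*(6 - 135)²)/(-12808) + 35812/(-14138) = ((¼)*206*(-129)²)*(-1/12808) + 35812*(-1/14138) = ((¼)*206*16641)*(-1/12808) - 17906/7069 = (1714023/2)*(-1/12808) - 17906/7069 = -1714023/25616 - 17906/7069 = -12575108683/181079504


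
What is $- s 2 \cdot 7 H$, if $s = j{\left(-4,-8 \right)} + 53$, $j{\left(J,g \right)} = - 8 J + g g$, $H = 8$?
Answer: $-16688$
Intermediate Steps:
$j{\left(J,g \right)} = g^{2} - 8 J$ ($j{\left(J,g \right)} = - 8 J + g^{2} = g^{2} - 8 J$)
$s = 149$ ($s = \left(\left(-8\right)^{2} - -32\right) + 53 = \left(64 + 32\right) + 53 = 96 + 53 = 149$)
$- s 2 \cdot 7 H = - 149 \cdot 2 \cdot 7 \cdot 8 = - 149 \cdot 14 \cdot 8 = - 149 \cdot 112 = \left(-1\right) 16688 = -16688$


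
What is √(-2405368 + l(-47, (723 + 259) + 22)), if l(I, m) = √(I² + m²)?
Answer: √(-2405368 + 5*√40409) ≈ 1550.6*I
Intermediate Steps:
√(-2405368 + l(-47, (723 + 259) + 22)) = √(-2405368 + √((-47)² + ((723 + 259) + 22)²)) = √(-2405368 + √(2209 + (982 + 22)²)) = √(-2405368 + √(2209 + 1004²)) = √(-2405368 + √(2209 + 1008016)) = √(-2405368 + √1010225) = √(-2405368 + 5*√40409)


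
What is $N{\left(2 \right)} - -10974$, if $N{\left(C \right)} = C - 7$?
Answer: $10969$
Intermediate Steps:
$N{\left(C \right)} = -7 + C$
$N{\left(2 \right)} - -10974 = \left(-7 + 2\right) - -10974 = -5 + 10974 = 10969$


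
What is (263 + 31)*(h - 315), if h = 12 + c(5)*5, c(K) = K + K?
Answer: -74382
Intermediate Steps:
c(K) = 2*K
h = 62 (h = 12 + (2*5)*5 = 12 + 10*5 = 12 + 50 = 62)
(263 + 31)*(h - 315) = (263 + 31)*(62 - 315) = 294*(-253) = -74382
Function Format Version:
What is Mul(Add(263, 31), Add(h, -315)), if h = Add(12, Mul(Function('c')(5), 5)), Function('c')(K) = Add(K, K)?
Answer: -74382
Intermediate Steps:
Function('c')(K) = Mul(2, K)
h = 62 (h = Add(12, Mul(Mul(2, 5), 5)) = Add(12, Mul(10, 5)) = Add(12, 50) = 62)
Mul(Add(263, 31), Add(h, -315)) = Mul(Add(263, 31), Add(62, -315)) = Mul(294, -253) = -74382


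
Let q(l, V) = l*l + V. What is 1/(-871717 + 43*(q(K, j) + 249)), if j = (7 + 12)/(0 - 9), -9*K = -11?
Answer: -81/69743960 ≈ -1.1614e-6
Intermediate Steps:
K = 11/9 (K = -⅑*(-11) = 11/9 ≈ 1.2222)
j = -19/9 (j = 19/(-9) = 19*(-⅑) = -19/9 ≈ -2.1111)
q(l, V) = V + l² (q(l, V) = l² + V = V + l²)
1/(-871717 + 43*(q(K, j) + 249)) = 1/(-871717 + 43*((-19/9 + (11/9)²) + 249)) = 1/(-871717 + 43*((-19/9 + 121/81) + 249)) = 1/(-871717 + 43*(-50/81 + 249)) = 1/(-871717 + 43*(20119/81)) = 1/(-871717 + 865117/81) = 1/(-69743960/81) = -81/69743960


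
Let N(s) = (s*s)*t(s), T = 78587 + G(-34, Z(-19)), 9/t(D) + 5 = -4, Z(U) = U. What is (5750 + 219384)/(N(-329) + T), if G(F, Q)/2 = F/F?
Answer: -16081/2118 ≈ -7.5925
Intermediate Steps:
G(F, Q) = 2 (G(F, Q) = 2*(F/F) = 2*1 = 2)
t(D) = -1 (t(D) = 9/(-5 - 4) = 9/(-9) = 9*(-⅑) = -1)
T = 78589 (T = 78587 + 2 = 78589)
N(s) = -s² (N(s) = (s*s)*(-1) = s²*(-1) = -s²)
(5750 + 219384)/(N(-329) + T) = (5750 + 219384)/(-1*(-329)² + 78589) = 225134/(-1*108241 + 78589) = 225134/(-108241 + 78589) = 225134/(-29652) = 225134*(-1/29652) = -16081/2118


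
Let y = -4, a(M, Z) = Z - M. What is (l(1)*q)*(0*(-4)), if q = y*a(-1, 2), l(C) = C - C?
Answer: 0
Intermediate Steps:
l(C) = 0
q = -12 (q = -4*(2 - 1*(-1)) = -4*(2 + 1) = -4*3 = -12)
(l(1)*q)*(0*(-4)) = (0*(-12))*(0*(-4)) = 0*0 = 0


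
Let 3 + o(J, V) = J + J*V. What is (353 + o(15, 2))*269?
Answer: 106255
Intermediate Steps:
o(J, V) = -3 + J + J*V (o(J, V) = -3 + (J + J*V) = -3 + J + J*V)
(353 + o(15, 2))*269 = (353 + (-3 + 15 + 15*2))*269 = (353 + (-3 + 15 + 30))*269 = (353 + 42)*269 = 395*269 = 106255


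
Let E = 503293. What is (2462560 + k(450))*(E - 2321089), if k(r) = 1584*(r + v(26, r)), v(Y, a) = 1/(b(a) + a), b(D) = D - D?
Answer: -144304077630048/25 ≈ -5.7722e+12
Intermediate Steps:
b(D) = 0
v(Y, a) = 1/a (v(Y, a) = 1/(0 + a) = 1/a)
k(r) = 1584*r + 1584/r (k(r) = 1584*(r + 1/r) = 1584*r + 1584/r)
(2462560 + k(450))*(E - 2321089) = (2462560 + (1584*450 + 1584/450))*(503293 - 2321089) = (2462560 + (712800 + 1584*(1/450)))*(-1817796) = (2462560 + (712800 + 88/25))*(-1817796) = (2462560 + 17820088/25)*(-1817796) = (79384088/25)*(-1817796) = -144304077630048/25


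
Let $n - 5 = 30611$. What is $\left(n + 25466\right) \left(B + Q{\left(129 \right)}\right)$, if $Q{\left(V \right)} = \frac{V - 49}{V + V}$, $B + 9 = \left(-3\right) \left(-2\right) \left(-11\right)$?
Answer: $- \frac{180116690}{43} \approx -4.1888 \cdot 10^{6}$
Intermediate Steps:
$B = -75$ ($B = -9 + \left(-3\right) \left(-2\right) \left(-11\right) = -9 + 6 \left(-11\right) = -9 - 66 = -75$)
$Q{\left(V \right)} = \frac{-49 + V}{2 V}$
$n = 30616$ ($n = 5 + 30611 = 30616$)
$\left(n + 25466\right) \left(B + Q{\left(129 \right)}\right) = \left(30616 + 25466\right) \left(-75 + \frac{-49 + 129}{2 \cdot 129}\right) = 56082 \left(-75 + \frac{1}{2} \cdot \frac{1}{129} \cdot 80\right) = 56082 \left(-75 + \frac{40}{129}\right) = 56082 \left(- \frac{9635}{129}\right) = - \frac{180116690}{43}$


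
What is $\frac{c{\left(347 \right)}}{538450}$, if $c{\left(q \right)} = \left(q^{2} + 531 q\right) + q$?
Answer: $\frac{305013}{538450} \approx 0.56646$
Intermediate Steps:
$c{\left(q \right)} = q^{2} + 532 q$
$\frac{c{\left(347 \right)}}{538450} = \frac{347 \left(532 + 347\right)}{538450} = 347 \cdot 879 \cdot \frac{1}{538450} = 305013 \cdot \frac{1}{538450} = \frac{305013}{538450}$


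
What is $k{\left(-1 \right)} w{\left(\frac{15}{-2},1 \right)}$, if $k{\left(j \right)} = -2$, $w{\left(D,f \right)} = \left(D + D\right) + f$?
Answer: $28$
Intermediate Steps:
$w{\left(D,f \right)} = f + 2 D$ ($w{\left(D,f \right)} = 2 D + f = f + 2 D$)
$k{\left(-1 \right)} w{\left(\frac{15}{-2},1 \right)} = - 2 \left(1 + 2 \frac{15}{-2}\right) = - 2 \left(1 + 2 \cdot 15 \left(- \frac{1}{2}\right)\right) = - 2 \left(1 + 2 \left(- \frac{15}{2}\right)\right) = - 2 \left(1 - 15\right) = \left(-2\right) \left(-14\right) = 28$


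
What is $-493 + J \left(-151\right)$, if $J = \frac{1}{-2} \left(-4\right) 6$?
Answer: $-2305$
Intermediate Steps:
$J = 12$ ($J = \left(- \frac{1}{2}\right) \left(-4\right) 6 = 2 \cdot 6 = 12$)
$-493 + J \left(-151\right) = -493 + 12 \left(-151\right) = -493 - 1812 = -2305$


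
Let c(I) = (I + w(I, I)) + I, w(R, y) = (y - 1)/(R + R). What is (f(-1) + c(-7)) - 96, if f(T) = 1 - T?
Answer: -752/7 ≈ -107.43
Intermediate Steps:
w(R, y) = (-1 + y)/(2*R) (w(R, y) = (-1 + y)/((2*R)) = (-1 + y)*(1/(2*R)) = (-1 + y)/(2*R))
c(I) = 2*I + (-1 + I)/(2*I) (c(I) = (I + (-1 + I)/(2*I)) + I = 2*I + (-1 + I)/(2*I))
(f(-1) + c(-7)) - 96 = ((1 - 1*(-1)) + (½)*(-1 - 7 + 4*(-7)²)/(-7)) - 96 = ((1 + 1) + (½)*(-⅐)*(-1 - 7 + 4*49)) - 96 = (2 + (½)*(-⅐)*(-1 - 7 + 196)) - 96 = (2 + (½)*(-⅐)*188) - 96 = (2 - 94/7) - 96 = -80/7 - 96 = -752/7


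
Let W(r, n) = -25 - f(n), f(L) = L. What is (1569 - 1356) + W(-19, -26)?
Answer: 214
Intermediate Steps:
W(r, n) = -25 - n
(1569 - 1356) + W(-19, -26) = (1569 - 1356) + (-25 - 1*(-26)) = 213 + (-25 + 26) = 213 + 1 = 214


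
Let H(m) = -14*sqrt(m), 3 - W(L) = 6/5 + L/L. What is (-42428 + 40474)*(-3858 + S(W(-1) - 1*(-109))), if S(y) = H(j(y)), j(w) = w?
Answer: 7538532 + 82068*sqrt(305)/5 ≈ 7.8252e+6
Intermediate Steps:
W(L) = 4/5 (W(L) = 3 - (6/5 + L/L) = 3 - (6*(1/5) + 1) = 3 - (6/5 + 1) = 3 - 1*11/5 = 3 - 11/5 = 4/5)
S(y) = -14*sqrt(y)
(-42428 + 40474)*(-3858 + S(W(-1) - 1*(-109))) = (-42428 + 40474)*(-3858 - 14*sqrt(4/5 - 1*(-109))) = -1954*(-3858 - 14*sqrt(4/5 + 109)) = -1954*(-3858 - 42*sqrt(305)/5) = 7538532 + 82068*sqrt(305)/5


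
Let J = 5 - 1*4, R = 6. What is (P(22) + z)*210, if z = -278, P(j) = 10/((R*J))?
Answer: -58030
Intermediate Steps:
J = 1 (J = 5 - 4 = 1)
P(j) = 5/3 (P(j) = 10/((6*1)) = 10/6 = 10*(⅙) = 5/3)
(P(22) + z)*210 = (5/3 - 278)*210 = -829/3*210 = -58030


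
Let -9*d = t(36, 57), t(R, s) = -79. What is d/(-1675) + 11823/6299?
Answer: 177734104/94957425 ≈ 1.8717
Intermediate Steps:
d = 79/9 (d = -1/9*(-79) = 79/9 ≈ 8.7778)
d/(-1675) + 11823/6299 = (79/9)/(-1675) + 11823/6299 = (79/9)*(-1/1675) + 11823*(1/6299) = -79/15075 + 11823/6299 = 177734104/94957425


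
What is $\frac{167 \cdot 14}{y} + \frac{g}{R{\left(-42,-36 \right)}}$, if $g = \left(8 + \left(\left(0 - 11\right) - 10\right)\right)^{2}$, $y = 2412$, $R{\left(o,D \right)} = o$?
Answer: $- \frac{12893}{4221} \approx -3.0545$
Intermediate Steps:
$g = 169$ ($g = \left(8 - 21\right)^{2} = \left(-13\right)^{2} = 169$)
$\frac{167 \cdot 14}{y} + \frac{g}{R{\left(-42,-36 \right)}} = \frac{167 \cdot 14}{2412} + \frac{169}{-42} = 2338 \cdot \frac{1}{2412} + 169 \left(- \frac{1}{42}\right) = \frac{1169}{1206} - \frac{169}{42} = - \frac{12893}{4221}$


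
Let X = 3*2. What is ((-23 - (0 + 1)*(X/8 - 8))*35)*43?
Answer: -94815/4 ≈ -23704.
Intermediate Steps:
X = 6
((-23 - (0 + 1)*(X/8 - 8))*35)*43 = ((-23 - (0 + 1)*(6/8 - 8))*35)*43 = ((-23 - (6*(1/8) - 8))*35)*43 = ((-23 - (3/4 - 8))*35)*43 = ((-23 - (-29)/4)*35)*43 = ((-23 - 1*(-29/4))*35)*43 = ((-23 + 29/4)*35)*43 = -63/4*35*43 = -2205/4*43 = -94815/4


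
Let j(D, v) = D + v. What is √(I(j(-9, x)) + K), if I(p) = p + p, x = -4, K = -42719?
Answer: I*√42745 ≈ 206.75*I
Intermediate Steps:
I(p) = 2*p
√(I(j(-9, x)) + K) = √(2*(-9 - 4) - 42719) = √(2*(-13) - 42719) = √(-26 - 42719) = √(-42745) = I*√42745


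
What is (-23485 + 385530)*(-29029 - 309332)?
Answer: -122501908245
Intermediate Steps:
(-23485 + 385530)*(-29029 - 309332) = 362045*(-338361) = -122501908245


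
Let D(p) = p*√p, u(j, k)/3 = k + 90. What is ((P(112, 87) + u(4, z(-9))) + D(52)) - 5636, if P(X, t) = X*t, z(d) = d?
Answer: 4351 + 104*√13 ≈ 4726.0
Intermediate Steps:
u(j, k) = 270 + 3*k (u(j, k) = 3*(k + 90) = 3*(90 + k) = 270 + 3*k)
D(p) = p^(3/2)
((P(112, 87) + u(4, z(-9))) + D(52)) - 5636 = ((112*87 + (270 + 3*(-9))) + 52^(3/2)) - 5636 = ((9744 + (270 - 27)) + 104*√13) - 5636 = ((9744 + 243) + 104*√13) - 5636 = (9987 + 104*√13) - 5636 = 4351 + 104*√13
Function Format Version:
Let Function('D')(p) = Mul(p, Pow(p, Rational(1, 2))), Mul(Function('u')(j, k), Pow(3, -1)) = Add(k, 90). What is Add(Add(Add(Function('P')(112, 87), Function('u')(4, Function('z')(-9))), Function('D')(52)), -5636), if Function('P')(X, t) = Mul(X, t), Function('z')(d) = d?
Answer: Add(4351, Mul(104, Pow(13, Rational(1, 2)))) ≈ 4726.0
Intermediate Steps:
Function('u')(j, k) = Add(270, Mul(3, k)) (Function('u')(j, k) = Mul(3, Add(k, 90)) = Mul(3, Add(90, k)) = Add(270, Mul(3, k)))
Function('D')(p) = Pow(p, Rational(3, 2))
Add(Add(Add(Function('P')(112, 87), Function('u')(4, Function('z')(-9))), Function('D')(52)), -5636) = Add(Add(Add(Mul(112, 87), Add(270, Mul(3, -9))), Pow(52, Rational(3, 2))), -5636) = Add(Add(Add(9744, Add(270, -27)), Mul(104, Pow(13, Rational(1, 2)))), -5636) = Add(Add(Add(9744, 243), Mul(104, Pow(13, Rational(1, 2)))), -5636) = Add(Add(9987, Mul(104, Pow(13, Rational(1, 2)))), -5636) = Add(4351, Mul(104, Pow(13, Rational(1, 2))))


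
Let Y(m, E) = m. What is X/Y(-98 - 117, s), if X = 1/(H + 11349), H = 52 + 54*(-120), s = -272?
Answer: -1/1058015 ≈ -9.4517e-7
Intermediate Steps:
H = -6428 (H = 52 - 6480 = -6428)
X = 1/4921 (X = 1/(-6428 + 11349) = 1/4921 ≈ 0.00020321)
X/Y(-98 - 117, s) = 1/(4921*(-98 - 117)) = (1/4921)/(-215) = (1/4921)*(-1/215) = -1/1058015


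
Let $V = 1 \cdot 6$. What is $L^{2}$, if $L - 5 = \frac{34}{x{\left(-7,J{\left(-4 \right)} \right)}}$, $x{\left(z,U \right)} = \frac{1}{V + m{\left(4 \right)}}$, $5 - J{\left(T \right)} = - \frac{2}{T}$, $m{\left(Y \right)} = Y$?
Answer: $119025$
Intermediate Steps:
$J{\left(T \right)} = 5 + \frac{2}{T}$ ($J{\left(T \right)} = 5 - - \frac{2}{T} = 5 + \frac{2}{T}$)
$V = 6$
$x{\left(z,U \right)} = \frac{1}{10}$ ($x{\left(z,U \right)} = \frac{1}{6 + 4} = \frac{1}{10}$)
$L = 345$ ($L = 5 + 34 \frac{1}{\frac{1}{10}} = 5 + 34 \cdot 10 = 5 + 340 = 345$)
$L^{2} = 345^{2} = 119025$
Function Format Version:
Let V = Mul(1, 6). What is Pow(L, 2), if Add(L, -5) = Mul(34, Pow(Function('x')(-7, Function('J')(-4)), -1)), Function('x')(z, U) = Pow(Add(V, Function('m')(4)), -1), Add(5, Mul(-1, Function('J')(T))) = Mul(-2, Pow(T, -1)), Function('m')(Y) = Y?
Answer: 119025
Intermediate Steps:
Function('J')(T) = Add(5, Mul(2, Pow(T, -1))) (Function('J')(T) = Add(5, Mul(-1, Mul(-2, Pow(T, -1)))) = Add(5, Mul(2, Pow(T, -1))))
V = 6
Function('x')(z, U) = Rational(1, 10) (Function('x')(z, U) = Pow(Add(6, 4), -1) = Pow(10, -1) = Rational(1, 10))
L = 345 (L = Add(5, Mul(34, Pow(Rational(1, 10), -1))) = Add(5, Mul(34, 10)) = Add(5, 340) = 345)
Pow(L, 2) = Pow(345, 2) = 119025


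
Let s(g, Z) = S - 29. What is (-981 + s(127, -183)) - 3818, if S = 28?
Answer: -4800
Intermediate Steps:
s(g, Z) = -1 (s(g, Z) = 28 - 29 = -1)
(-981 + s(127, -183)) - 3818 = (-981 - 1) - 3818 = -982 - 3818 = -4800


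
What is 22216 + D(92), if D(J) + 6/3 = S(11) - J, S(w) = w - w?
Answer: 22122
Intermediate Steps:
S(w) = 0
D(J) = -2 - J (D(J) = -2 + (0 - J) = -2 - J)
22216 + D(92) = 22216 + (-2 - 1*92) = 22216 + (-2 - 92) = 22216 - 94 = 22122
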